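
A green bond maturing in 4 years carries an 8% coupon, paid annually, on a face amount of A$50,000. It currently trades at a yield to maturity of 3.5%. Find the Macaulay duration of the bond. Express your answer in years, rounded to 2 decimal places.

3.61 years

Periodic yield y = 0.035. Discount each cash flow and weight by its year:
  t   CF        PV=CF/(1+0.035)^t    t·PV
  1     4,000.00     3,864.7343     3,864.7343
  2     4,000.00     3,734.0428     7,468.0856
  3     4,000.00     3,607.7708    10,823.3125
  4    54,000.00    47,057.8803   188,231.5212
  Σ                 58,264.4282   210,387.6536
Price P = Σ PV = 58,264.4282.
Macaulay duration = Σ(t·PV) / P = 210,387.6536 / 58,264.4282 = 3.61091 years.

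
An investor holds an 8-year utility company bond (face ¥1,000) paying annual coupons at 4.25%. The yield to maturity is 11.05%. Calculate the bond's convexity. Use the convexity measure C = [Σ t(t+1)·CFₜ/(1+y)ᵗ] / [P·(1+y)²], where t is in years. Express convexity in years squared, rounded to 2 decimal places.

45.51

With y = 0.1105:
  t   CF        PV=CF/(1+0.1105)^t    t·PV        t(t+1)·PV
  1        42.50        38.2710        38.2710          76.5421
  2        42.50        34.4629        68.9258         206.7774
  3        42.50        31.0337        93.1010         372.4041
  4        42.50        27.9457       111.7827         558.9136
  5        42.50        25.1650       125.8248         754.9486
  6        42.50        22.6609       135.9655         951.7587
  7        42.50        20.4061       142.8424       1,142.7389
  8     1,042.50       450.7415     3,605.9321      32,453.3891
  Σ                    650.6867     4,322.6454      36,517.4725
P = 650.6867.
Convexity = Σ t(t+1)·PV / [P·(1+y)²] = 36,517.4725 / (650.6867 × 1.233210) = 45.50841.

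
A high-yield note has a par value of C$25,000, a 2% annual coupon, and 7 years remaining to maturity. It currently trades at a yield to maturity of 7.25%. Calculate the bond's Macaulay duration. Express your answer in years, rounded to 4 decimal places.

6.5131 years

Periodic yield y = 0.0725. Discount each cash flow and weight by its year:
  t   CF        PV=CF/(1+0.0725)^t    t·PV
  1       500.00       466.2005       466.2005
  2       500.00       434.6857       869.3715
  3       500.00       405.3014     1,215.9042
  4       500.00       377.9034     1,511.6136
  5       500.00       352.3575     1,761.7874
  6       500.00       328.5384     1,971.2307
  7    25,500.00    15,622.8072   109,359.6507
  Σ                 17,987.7942   117,155.7586
Price P = Σ PV = 17,987.7942.
Macaulay duration = Σ(t·PV) / P = 117,155.7586 / 17,987.7942 = 6.51307 years.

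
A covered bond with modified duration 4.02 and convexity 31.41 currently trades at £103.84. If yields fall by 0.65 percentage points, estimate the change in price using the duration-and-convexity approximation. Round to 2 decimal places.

+£2.78

Duration effect: -D_mod·Δy = -4.02 × (-0.0065) = +0.026130
Convexity effect: ½·C·(Δy)² = 0.5 × 31.41 × (-0.0065)² = +0.00066353625
ΔP/P ≈ +0.026130 + 0.00066353625 = +0.02679353625
ΔP ≈ 103.84 × (+0.02679353625) = +2.7822408042.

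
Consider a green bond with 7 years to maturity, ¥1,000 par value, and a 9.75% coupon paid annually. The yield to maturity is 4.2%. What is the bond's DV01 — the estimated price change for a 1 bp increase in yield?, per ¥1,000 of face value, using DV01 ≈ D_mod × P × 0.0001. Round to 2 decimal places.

¥0.72

Periodic yield y = 0.042.
  t   CF        PV=CF/(1+0.042)^t    t·PV
  1        97.50        93.5701        93.5701
  2        97.50        89.7985       179.5970
  3        97.50        86.1790       258.5370
  4        97.50        82.7054       330.8215
  5        97.50        79.3718       396.8588
  6        97.50        76.1725       457.0351
  7     1,097.50       822.8686     5,760.0803
  Σ                  1,330.6658     7,476.4998
P = 1,330.6658; D_Mac = 5.61862 yrs; D_mod = 5.39215 yrs.
DV01 ≈ 5.39215 × 1,330.6658 × 0.0001 = 0.717514.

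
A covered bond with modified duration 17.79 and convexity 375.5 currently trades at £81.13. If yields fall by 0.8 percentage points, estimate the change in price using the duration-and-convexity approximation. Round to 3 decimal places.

Duration effect: -D_mod·Δy = -17.79 × (-0.008) = +0.142320
Convexity effect: ½·C·(Δy)² = 0.5 × 375.5 × (-0.008)² = +0.0120160
ΔP/P ≈ +0.142320 + 0.0120160 = +0.154336
ΔP ≈ 81.13 × (+0.154336) = +12.52127968.

+£12.521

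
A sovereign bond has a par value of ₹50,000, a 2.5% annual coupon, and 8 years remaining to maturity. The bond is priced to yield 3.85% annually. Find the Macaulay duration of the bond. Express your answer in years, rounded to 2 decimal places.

7.31 years

Periodic yield y = 0.0385. Discount each cash flow and weight by its year:
  t   CF        PV=CF/(1+0.0385)^t    t·PV
  1     1,250.00     1,203.6591     1,203.6591
  2     1,250.00     1,159.0362     2,318.0725
  3     1,250.00     1,116.0676     3,348.2029
  4     1,250.00     1,074.6920     4,298.7679
  5     1,250.00     1,034.8502     5,174.2512
  6     1,250.00       996.4856     5,978.9133
  7     1,250.00       959.5431     6,716.8020
  8    51,250.00    37,882.7818   303,062.2546
  Σ                 45,427.1157   332,100.9236
Price P = Σ PV = 45,427.1157.
Macaulay duration = Σ(t·PV) / P = 332,100.9236 / 45,427.1157 = 7.31063 years.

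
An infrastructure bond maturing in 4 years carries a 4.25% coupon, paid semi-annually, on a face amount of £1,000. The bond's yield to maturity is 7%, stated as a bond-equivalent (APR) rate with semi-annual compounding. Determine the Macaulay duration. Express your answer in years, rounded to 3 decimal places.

3.703 years

Periodic yield y = 0.035. Discount each cash flow and weight by its period:
  t   CF        PV=CF/(1+0.035)^t    t·PV
  1        21.25        20.5314        20.5314
  2        21.25        19.8371        39.6742
  3        21.25        19.1663        57.4988
  4        21.25        18.5181        74.0726
  5        21.25        17.8919        89.4596
  6        21.25        17.2869       103.7213
  7        21.25        16.7023       116.9162
  8     1,021.25       775.5491     6,204.3924
  Σ                    905.4831     6,706.2666
Price P = Σ PV = 905.4831.
Macaulay duration = Σ(t·PV) / P = 6,706.2666 / 905.4831 = 7.40629 half-year periods.
In years: 7.40629 / 2 = 3.70314 years.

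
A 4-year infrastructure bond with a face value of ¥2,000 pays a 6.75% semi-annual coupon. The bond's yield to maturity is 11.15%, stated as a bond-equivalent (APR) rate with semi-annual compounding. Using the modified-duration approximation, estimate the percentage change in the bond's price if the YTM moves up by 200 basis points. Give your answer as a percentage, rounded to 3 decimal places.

-6.690%

Periodic yield y = 0.05575. Modified duration first:
  t   CF        PV=CF/(1+0.05575)^t    t·PV
  1        67.50        63.9356        63.9356
  2        67.50        60.5594       121.1188
  3        67.50        57.3615       172.0845
  4        67.50        54.3325       217.3299
  5        67.50        51.4634       257.3169
  6        67.50        48.7458       292.4748
  7        67.50        46.1717       323.2021
  8     2,067.50     1,339.5434    10,716.3474
  Σ                  1,722.1133    12,163.8100
P = 1,722.1133; D_Mac = 7.06330 half-year periods = 3.53165 yrs; D_mod = 3.53165/(1+0.05575) = 3.34516 yrs.
ΔP/P ≈ -D_mod · Δy = -3.34516 × (+0.02) = -0.066903 = -6.6903%.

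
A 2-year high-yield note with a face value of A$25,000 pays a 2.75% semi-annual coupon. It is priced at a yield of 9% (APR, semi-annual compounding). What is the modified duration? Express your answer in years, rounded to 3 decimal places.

Periodic yield y = 0.045. First find Macaulay duration:
  t   CF        PV=CF/(1+0.045)^t    t·PV
  1       343.75       328.9474       328.9474
  2       343.75       314.7822       629.5643
  3       343.75       301.2270       903.6809
  4    25,343.75    21,252.2891    85,009.1562
  Σ                 22,197.2455    86,871.3488
P = 22,197.2455; Macaulay duration = 86,871.3488 / 22,197.2455 = 3.91361 half-year periods = 1.95680 years.
Modified duration = D_Mac / (1 + y) = 1.95680 / 1.045 = 1.87254 years.

1.873 years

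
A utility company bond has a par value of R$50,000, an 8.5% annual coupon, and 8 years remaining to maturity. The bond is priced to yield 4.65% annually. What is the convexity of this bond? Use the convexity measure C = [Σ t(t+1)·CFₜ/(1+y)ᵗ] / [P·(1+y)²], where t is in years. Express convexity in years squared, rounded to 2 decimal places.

With y = 0.0465:
  t   CF        PV=CF/(1+0.0465)^t    t·PV        t(t+1)·PV
  1     4,250.00     4,061.1562     4,061.1562       8,122.3125
  2     4,250.00     3,880.7035     7,761.4070      23,284.2211
  3     4,250.00     3,708.2690    11,124.8070      44,499.2281
  4     4,250.00     3,543.4964    14,173.9857      70,869.9286
  5     4,250.00     3,386.0453    16,930.2266     101,581.3596
  6     4,250.00     3,235.5904    19,413.5422     135,894.7955
  7     4,250.00     3,091.8207    21,642.7449     173,141.9595
  8    54,250.00    37,712.5484   301,700.3876   2,715,303.4884
  Σ                 62,619.6300   396,808.2574   3,272,697.2933
P = 62,619.6300.
Convexity = Σ t(t+1)·PV / [P·(1+y)²] = 3,272,697.2933 / (62,619.6300 × 1.095162) = 47.72181.

47.72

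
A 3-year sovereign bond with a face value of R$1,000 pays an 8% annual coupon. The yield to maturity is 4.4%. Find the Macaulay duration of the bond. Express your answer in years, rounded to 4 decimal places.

Periodic yield y = 0.044. Discount each cash flow and weight by its year:
  t   CF        PV=CF/(1+0.044)^t    t·PV
  1        80.00        76.6284        76.6284
  2        80.00        73.3988       146.7976
  3     1,080.00       949.1225     2,847.3674
  Σ                  1,099.1496     3,070.7934
Price P = Σ PV = 1,099.1496.
Macaulay duration = Σ(t·PV) / P = 3,070.7934 / 1,099.1496 = 2.79379 years.

2.7938 years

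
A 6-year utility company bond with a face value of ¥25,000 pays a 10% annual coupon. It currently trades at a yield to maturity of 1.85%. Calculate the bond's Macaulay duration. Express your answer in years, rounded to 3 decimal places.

5.015 years

Periodic yield y = 0.0185. Discount each cash flow and weight by its year:
  t   CF        PV=CF/(1+0.0185)^t    t·PV
  1     2,500.00     2,454.5901     2,454.5901
  2     2,500.00     2,410.0050     4,820.0100
  3     2,500.00     2,366.2297     7,098.6892
  4     2,500.00     2,323.2496     9,292.9985
  5     2,500.00     2,281.0502    11,405.2510
  6    27,500.00    24,635.7900   147,814.7401
  Σ                 36,470.9147   182,886.2789
Price P = Σ PV = 36,470.9147.
Macaulay duration = Σ(t·PV) / P = 182,886.2789 / 36,470.9147 = 5.01458 years.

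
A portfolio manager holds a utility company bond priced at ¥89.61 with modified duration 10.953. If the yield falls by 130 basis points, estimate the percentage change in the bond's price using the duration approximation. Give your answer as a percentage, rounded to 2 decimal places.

+14.24%

Duration approximation: ΔP/P ≈ -D_mod · Δy = -10.953 × (-0.013) = +0.142389.
As a percentage: +14.2389%.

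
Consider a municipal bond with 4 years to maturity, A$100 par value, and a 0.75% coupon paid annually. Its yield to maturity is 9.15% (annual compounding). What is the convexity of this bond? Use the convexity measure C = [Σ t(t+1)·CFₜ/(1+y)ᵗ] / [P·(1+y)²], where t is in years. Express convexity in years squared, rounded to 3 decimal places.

16.490

With y = 0.0915:
  t   CF        PV=CF/(1+0.0915)^t    t·PV        t(t+1)·PV
  1         0.75         0.6871         0.6871           1.3743
  2         0.75         0.6295         1.2591           3.7772
  3         0.75         0.5768         1.7303           6.9210
  4       100.75        70.9823       283.9292       1,419.6461
  Σ                     72.8757       287.6057       1,431.7185
P = 72.8757.
Convexity = Σ t(t+1)·PV / [P·(1+y)²] = 1,431.7185 / (72.8757 × 1.191372) = 16.49025.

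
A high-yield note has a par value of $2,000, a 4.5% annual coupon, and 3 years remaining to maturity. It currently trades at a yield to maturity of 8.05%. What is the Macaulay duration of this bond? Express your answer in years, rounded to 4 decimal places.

Periodic yield y = 0.0805. Discount each cash flow and weight by its year:
  t   CF        PV=CF/(1+0.0805)^t    t·PV
  1        90.00        83.2948        83.2948
  2        90.00        77.0891       154.1782
  3     2,090.00     1,656.8072     4,970.4216
  Σ                  1,817.1911     5,207.8946
Price P = Σ PV = 1,817.1911.
Macaulay duration = Σ(t·PV) / P = 5,207.8946 / 1,817.1911 = 2.86590 years.

2.8659 years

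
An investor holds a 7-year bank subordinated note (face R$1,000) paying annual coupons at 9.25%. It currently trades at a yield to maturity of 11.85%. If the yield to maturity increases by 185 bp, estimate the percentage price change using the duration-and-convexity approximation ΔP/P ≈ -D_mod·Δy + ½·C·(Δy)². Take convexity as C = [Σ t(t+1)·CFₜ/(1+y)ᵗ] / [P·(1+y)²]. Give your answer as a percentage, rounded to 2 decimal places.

-8.31%

With y = 0.1185:
  t   CF        PV=CF/(1+0.1185)^t    t·PV        t(t+1)·PV
  1        92.50        82.7000        82.7000         165.4001
  2        92.50        73.9384       147.8767         443.6301
  3        92.50        66.1049       198.3148         793.2590
  4        92.50        59.1014       236.4056       1,182.0280
  5        92.50        52.8399       264.1994       1,585.1963
  6        92.50        47.2417       283.4504       1,984.1527
  7     1,092.50       498.8495     3,491.9464      27,935.5711
  Σ                    880.7758     4,704.8933      34,089.2373
P = 880.7758; D_Mac = 5.34176 yrs; D_mod = 4.77583 yrs; C = 30.93712.
Duration effect: -4.77583 × (+0.0185) = -0.088353
Convexity effect: 0.5 × 30.93712 × (0.0185)² = +0.0052941
ΔP/P ≈ -0.088353 + 0.0052941 = -0.083059 = -8.3059%.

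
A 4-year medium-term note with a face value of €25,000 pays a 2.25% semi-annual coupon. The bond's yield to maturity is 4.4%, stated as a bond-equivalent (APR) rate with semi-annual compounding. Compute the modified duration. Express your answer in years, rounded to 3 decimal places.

3.757 years

Periodic yield y = 0.022. First find Macaulay duration:
  t   CF        PV=CF/(1+0.022)^t    t·PV
  1       281.25       275.1957       275.1957
  2       281.25       269.2717       538.5434
  3       281.25       263.4753       790.4258
  4       281.25       257.8036     1,031.2143
  5       281.25       252.2540     1,261.2700
  6       281.25       246.8239     1,480.9432
  7       281.25       241.5106     1,690.5744
  8    25,281.25    21,241.8030   169,934.4240
  Σ                 23,048.1378   177,002.5909
P = 23,048.1378; Macaulay duration = 177,002.5909 / 23,048.1378 = 7.67969 half-year periods = 3.83985 years.
Modified duration = D_Mac / (1 + y) = 3.83985 / 1.022 = 3.75719 years.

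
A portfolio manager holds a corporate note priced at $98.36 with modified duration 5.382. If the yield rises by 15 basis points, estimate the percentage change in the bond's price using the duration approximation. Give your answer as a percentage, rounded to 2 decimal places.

Duration approximation: ΔP/P ≈ -D_mod · Δy = -5.382 × (+0.0015) = -0.008073.
As a percentage: -0.8073%.

-0.81%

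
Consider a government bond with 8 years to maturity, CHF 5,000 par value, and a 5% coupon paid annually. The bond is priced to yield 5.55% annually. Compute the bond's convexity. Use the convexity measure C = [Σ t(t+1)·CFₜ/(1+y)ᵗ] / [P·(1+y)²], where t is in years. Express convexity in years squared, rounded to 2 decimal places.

51.46

With y = 0.0555:
  t   CF        PV=CF/(1+0.0555)^t    t·PV        t(t+1)·PV
  1       250.00       236.8546       236.8546         473.7091
  2       250.00       224.4004       448.8007       1,346.4021
  3       250.00       212.6010       637.8030       2,551.2120
  4       250.00       201.4221       805.6883       4,028.4414
  5       250.00       190.8310       954.1548       5,724.9286
  6       250.00       180.7967     1,084.7804       7,593.4629
  7       250.00       171.2901     1,199.0309       9,592.2474
  8     5,250.00     3,407.9515    27,263.6118     245,372.5062
  Σ                  4,826.1473    32,630.7244     276,682.9097
P = 4,826.1473.
Convexity = Σ t(t+1)·PV / [P·(1+y)²] = 276,682.9097 / (4,826.1473 × 1.114080) = 51.45947.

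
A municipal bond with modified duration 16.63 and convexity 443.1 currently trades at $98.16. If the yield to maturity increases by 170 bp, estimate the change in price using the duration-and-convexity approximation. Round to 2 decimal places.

-$21.47

Duration effect: -D_mod·Δy = -16.63 × (+0.017) = -0.282710
Convexity effect: ½·C·(Δy)² = 0.5 × 443.1 × (0.017)² = +0.06402795
ΔP/P ≈ -0.282710 + 0.06402795 = -0.21868205
ΔP ≈ 98.16 × (-0.21868205) = -21.465830028.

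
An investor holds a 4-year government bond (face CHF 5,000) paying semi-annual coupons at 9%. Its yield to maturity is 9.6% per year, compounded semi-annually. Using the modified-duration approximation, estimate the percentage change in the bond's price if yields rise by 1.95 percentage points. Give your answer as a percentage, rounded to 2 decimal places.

Periodic yield y = 0.048. Modified duration first:
  t   CF        PV=CF/(1+0.048)^t    t·PV
  1       225.00       214.6947       214.6947
  2       225.00       204.8613       409.7226
  3       225.00       195.4784       586.4351
  4       225.00       186.5251       746.1006
  5       225.00       177.9820       889.9100
  6       225.00       169.8302     1,018.9810
  7       225.00       162.0517     1,134.3618
  8     5,225.00     3,590.8398    28,726.7186
  Σ                  4,902.2631    33,726.9243
P = 4,902.2631; D_Mac = 6.87987 half-year periods = 3.43993 yrs; D_mod = 3.43993/(1+0.048) = 3.28238 yrs.
ΔP/P ≈ -D_mod · Δy = -3.28238 × (+0.0195) = -0.064006 = -6.4006%.

-6.40%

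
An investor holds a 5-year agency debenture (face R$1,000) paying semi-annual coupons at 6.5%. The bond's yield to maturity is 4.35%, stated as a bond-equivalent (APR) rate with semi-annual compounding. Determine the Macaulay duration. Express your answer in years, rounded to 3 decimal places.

4.383 years

Periodic yield y = 0.02175. Discount each cash flow and weight by its period:
  t   CF        PV=CF/(1+0.02175)^t    t·PV
  1        32.50        31.8082        31.8082
  2        32.50        31.1311        62.2621
  3        32.50        30.4684        91.4052
  4        32.50        29.8198       119.2792
  5        32.50        29.1850       145.9251
  6        32.50        28.5638       171.3826
  7        32.50        27.9557       195.6901
  8        32.50        27.3606       218.8851
  9        32.50        26.7782       241.0039
  10    1,032.50       832.6138     8,326.1378
  Σ                  1,095.6846     9,603.7794
Price P = Σ PV = 1,095.6846.
Macaulay duration = Σ(t·PV) / P = 9,603.7794 / 1,095.6846 = 8.76509 half-year periods.
In years: 8.76509 / 2 = 4.38255 years.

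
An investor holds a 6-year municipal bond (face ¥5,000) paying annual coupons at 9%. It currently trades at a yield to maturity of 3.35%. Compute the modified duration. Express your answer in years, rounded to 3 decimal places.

4.876 years

Periodic yield y = 0.0335. First find Macaulay duration:
  t   CF        PV=CF/(1+0.0335)^t    t·PV
  1       450.00       435.4136       435.4136
  2       450.00       421.3001       842.6002
  3       450.00       407.6440     1,222.9320
  4       450.00       394.4306     1,577.7224
  5       450.00       381.6455     1,908.2273
  6     5,450.00     4,472.3277    26,833.9661
  Σ                  6,512.7615    32,820.8617
P = 6,512.7615; Macaulay duration = 32,820.8617 / 6,512.7615 = 5.03947 years.
Modified duration = D_Mac / (1 + y) = 5.03947 / 1.0335 = 4.87612 years.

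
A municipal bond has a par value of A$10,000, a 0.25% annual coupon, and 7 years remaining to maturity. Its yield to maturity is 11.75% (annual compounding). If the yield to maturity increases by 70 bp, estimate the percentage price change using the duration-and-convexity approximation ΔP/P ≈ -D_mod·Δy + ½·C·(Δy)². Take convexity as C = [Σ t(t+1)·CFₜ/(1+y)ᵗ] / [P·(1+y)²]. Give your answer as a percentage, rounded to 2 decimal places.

-4.22%

With y = 0.1175:
  t   CF        PV=CF/(1+0.1175)^t    t·PV        t(t+1)·PV
  1        25.00        22.3714        22.3714          44.7427
  2        25.00        20.0191        40.0382         120.1147
  3        25.00        17.9142        53.7426         214.9704
  4        25.00        16.0306        64.1224         320.6121
  5        25.00        14.3451        71.7253         430.3518
  6        25.00        12.8367        77.0205         539.1432
  7    10,025.00     4,606.2941    32,244.0584     257,952.4670
  Σ                  4,709.8111    32,573.0787     259,622.4018
P = 4,709.8111; D_Mac = 6.91601 yrs; D_mod = 6.18882 yrs; C = 44.14115.
Duration effect: -6.18882 × (+0.007) = -0.043322
Convexity effect: 0.5 × 44.14115 × (0.007)² = +0.0010815
ΔP/P ≈ -0.043322 + 0.0010815 = -0.042240 = -4.2240%.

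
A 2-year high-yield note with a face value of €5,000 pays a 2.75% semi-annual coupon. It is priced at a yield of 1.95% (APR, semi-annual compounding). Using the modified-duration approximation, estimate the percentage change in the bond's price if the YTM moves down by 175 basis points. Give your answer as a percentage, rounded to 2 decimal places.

+3.40%

Periodic yield y = 0.00975. Modified duration first:
  t   CF        PV=CF/(1+0.00975)^t    t·PV
  1        68.75        68.0862        68.0862
  2        68.75        67.4287       134.8575
  3        68.75        66.7776       200.3329
  4     5,068.75     4,875.7948    19,503.1794
  Σ                  5,078.0874    19,906.4560
P = 5,078.0874; D_Mac = 3.92007 half-year periods = 1.96003 yrs; D_mod = 1.96003/(1+0.00975) = 1.94111 yrs.
ΔP/P ≈ -D_mod · Δy = -1.94111 × (-0.0175) = +0.033969 = +3.3969%.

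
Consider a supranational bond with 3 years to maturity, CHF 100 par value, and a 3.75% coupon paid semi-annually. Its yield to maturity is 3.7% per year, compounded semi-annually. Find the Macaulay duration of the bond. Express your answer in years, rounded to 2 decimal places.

Periodic yield y = 0.0185. Discount each cash flow and weight by its period:
  t   CF        PV=CF/(1+0.0185)^t    t·PV
  1        1.875         1.8409         1.8409
  2        1.875         1.8075         3.6150
  3        1.875         1.7747         5.3240
  4        1.875         1.7424         6.9697
  5        1.875         1.7108         8.5539
  6      101.875        91.2644       547.5864
  Σ                    100.1407       573.8901
Price P = Σ PV = 100.1407.
Macaulay duration = Σ(t·PV) / P = 573.8901 / 100.1407 = 5.73083 half-year periods.
In years: 5.73083 / 2 = 2.86542 years.

2.87 years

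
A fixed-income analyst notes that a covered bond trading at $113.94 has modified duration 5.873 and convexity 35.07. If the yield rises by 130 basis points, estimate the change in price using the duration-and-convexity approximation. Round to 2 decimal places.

Duration effect: -D_mod·Δy = -5.873 × (+0.013) = -0.076349
Convexity effect: ½·C·(Δy)² = 0.5 × 35.07 × (0.013)² = +0.002963415
ΔP/P ≈ -0.076349 + 0.002963415 = -0.073385585
ΔP ≈ 113.94 × (-0.073385585) = -8.3615535549.

-$8.36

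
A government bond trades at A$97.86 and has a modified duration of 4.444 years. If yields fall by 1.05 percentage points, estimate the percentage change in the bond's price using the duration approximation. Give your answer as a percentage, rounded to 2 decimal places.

Duration approximation: ΔP/P ≈ -D_mod · Δy = -4.444 × (-0.0105) = +0.046662.
As a percentage: +4.6662%.

+4.67%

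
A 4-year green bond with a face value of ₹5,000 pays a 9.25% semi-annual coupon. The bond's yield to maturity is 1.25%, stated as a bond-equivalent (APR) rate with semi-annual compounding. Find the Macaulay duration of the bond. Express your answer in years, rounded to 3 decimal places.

3.515 years

Periodic yield y = 0.00625. Discount each cash flow and weight by its period:
  t   CF        PV=CF/(1+0.00625)^t    t·PV
  1       231.25       229.8137       229.8137
  2       231.25       228.3863       456.7725
  3       231.25       226.9677       680.9031
  4       231.25       225.5580       902.2319
  5       231.25       224.1570     1,120.7849
  6       231.25       222.7647     1,336.5882
  7       231.25       221.3811     1,549.6675
  8     5,231.25     4,976.8933    39,815.1462
  Σ                  6,555.9216    46,091.9080
Price P = Σ PV = 6,555.9216.
Macaulay duration = Σ(t·PV) / P = 46,091.9080 / 6,555.9216 = 7.03058 half-year periods.
In years: 7.03058 / 2 = 3.51529 years.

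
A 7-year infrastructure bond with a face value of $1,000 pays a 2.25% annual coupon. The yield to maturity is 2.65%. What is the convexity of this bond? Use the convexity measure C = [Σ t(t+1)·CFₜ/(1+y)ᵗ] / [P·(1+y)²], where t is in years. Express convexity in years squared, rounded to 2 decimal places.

48.59

With y = 0.0265:
  t   CF        PV=CF/(1+0.0265)^t    t·PV        t(t+1)·PV
  1        22.50        21.9191        21.9191          43.8383
  2        22.50        21.3533        42.7066         128.1197
  3        22.50        20.8020        62.4061         249.6243
  4        22.50        20.2650        81.0600         405.3001
  5        22.50        19.7418        98.7092         592.2554
  6        22.50        19.2322       115.3932         807.7521
  7     1,022.50       851.4333     5,960.0332      47,680.2658
  Σ                    974.7468     6,382.2274      49,907.1556
P = 974.7468.
Convexity = Σ t(t+1)·PV / [P·(1+y)²] = 49,907.1556 / (974.7468 × 1.053702) = 48.59069.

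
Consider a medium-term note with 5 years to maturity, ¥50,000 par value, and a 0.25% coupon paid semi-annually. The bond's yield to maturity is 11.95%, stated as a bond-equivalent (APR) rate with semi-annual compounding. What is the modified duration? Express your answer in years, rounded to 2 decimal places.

4.68 years

Periodic yield y = 0.05975. First find Macaulay duration:
  t   CF        PV=CF/(1+0.05975)^t    t·PV
  1        62.50        58.9762        58.9762
  2        62.50        55.6510       111.3020
  3        62.50        52.5134       157.5401
  4        62.50        49.5526       198.2103
  5        62.50        46.7587       233.7937
  6        62.50        44.1224       264.7346
  7        62.50        41.6348       291.4433
  8        62.50        39.2873       314.2987
  9        62.50        37.0723       333.6504
  10   50,062.50    28,020.6549   280,206.5487
  Σ                 28,446.2236   282,170.4982
P = 28,446.2236; Macaulay duration = 282,170.4982 / 28,446.2236 = 9.91944 half-year periods = 4.95972 years.
Modified duration = D_Mac / (1 + y) = 4.95972 / 1.05975 = 4.68008 years.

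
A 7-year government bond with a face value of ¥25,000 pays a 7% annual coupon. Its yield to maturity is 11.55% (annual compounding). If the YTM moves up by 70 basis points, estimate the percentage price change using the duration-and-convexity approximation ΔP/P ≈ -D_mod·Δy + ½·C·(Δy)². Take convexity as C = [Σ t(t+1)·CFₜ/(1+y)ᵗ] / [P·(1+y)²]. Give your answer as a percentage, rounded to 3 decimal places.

With y = 0.1155:
  t   CF        PV=CF/(1+0.1155)^t    t·PV        t(t+1)·PV
  1     1,750.00     1,568.8032     1,568.8032       3,137.6065
  2     1,750.00     1,406.3678     2,812.7355       8,438.2065
  3     1,750.00     1,260.7510     3,782.2530      15,129.0121
  4     1,750.00     1,130.2116     4,520.8463      22,604.2315
  5     1,750.00     1,013.1883     5,065.9416      30,395.6497
  6     1,750.00       908.2818     5,449.6907      38,147.8346
  7    26,750.00    12,446.1997    87,123.3977     696,987.1816
  Σ                 19,733.8033   110,323.6680     814,839.7225
P = 19,733.8033; D_Mac = 5.59059 yrs; D_mod = 5.01174 yrs; C = 33.18350.
Duration effect: -5.01174 × (+0.007) = -0.035082
Convexity effect: 0.5 × 33.18350 × (0.007)² = +0.0008130
ΔP/P ≈ -0.035082 + 0.0008130 = -0.034269 = -3.4269%.

-3.427%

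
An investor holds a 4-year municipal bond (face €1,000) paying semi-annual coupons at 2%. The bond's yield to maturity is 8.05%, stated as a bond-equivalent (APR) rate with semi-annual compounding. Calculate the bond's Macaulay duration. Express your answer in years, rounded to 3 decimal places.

3.844 years

Periodic yield y = 0.04025. Discount each cash flow and weight by its period:
  t   CF        PV=CF/(1+0.04025)^t    t·PV
  1        10.00         9.6131         9.6131
  2        10.00         9.2411        18.4822
  3        10.00         8.8836        26.6507
  4        10.00         8.5398        34.1593
  5        10.00         8.2094        41.0470
  6        10.00         7.8918        47.3505
  7        10.00         7.5864        53.1048
  8     1,010.00       736.5794     5,892.6353
  Σ                    796.5446     6,123.0430
Price P = Σ PV = 796.5446.
Macaulay duration = Σ(t·PV) / P = 6,123.0430 / 796.5446 = 7.68701 half-year periods.
In years: 7.68701 / 2 = 3.84350 years.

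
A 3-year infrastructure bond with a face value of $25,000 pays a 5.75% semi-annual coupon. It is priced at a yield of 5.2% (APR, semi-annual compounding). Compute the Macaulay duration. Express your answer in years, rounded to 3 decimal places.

Periodic yield y = 0.026. Discount each cash flow and weight by its period:
  t   CF        PV=CF/(1+0.026)^t    t·PV
  1       718.75       700.5361       700.5361
  2       718.75       682.7837     1,365.5674
  3       718.75       665.4812     1,996.4435
  4       718.75       648.6171     2,594.4685
  5       718.75       632.1804     3,160.9022
  6    25,718.75    22,047.8219   132,286.9315
  Σ                 25,377.4204   142,104.8491
Price P = Σ PV = 25,377.4204.
Macaulay duration = Σ(t·PV) / P = 142,104.8491 / 25,377.4204 = 5.59966 half-year periods.
In years: 5.59966 / 2 = 2.79983 years.

2.800 years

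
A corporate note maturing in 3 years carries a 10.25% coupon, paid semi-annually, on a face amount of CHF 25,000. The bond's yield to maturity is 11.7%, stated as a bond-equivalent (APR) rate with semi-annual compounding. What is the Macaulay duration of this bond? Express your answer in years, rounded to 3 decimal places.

Periodic yield y = 0.0585. Discount each cash flow and weight by its period:
  t   CF        PV=CF/(1+0.0585)^t    t·PV
  1     1,281.25     1,210.4393     1,210.4393
  2     1,281.25     1,143.5421     2,287.0842
  3     1,281.25     1,080.3421     3,241.0262
  4     1,281.25     1,020.6349     4,082.5397
  5     1,281.25       964.2276     4,821.1381
  6    26,281.25    18,685.3331   112,111.9983
  Σ                 24,104.5191   127,754.2259
Price P = Σ PV = 24,104.5191.
Macaulay duration = Σ(t·PV) / P = 127,754.2259 / 24,104.5191 = 5.30001 half-year periods.
In years: 5.30001 / 2 = 2.65001 years.

2.650 years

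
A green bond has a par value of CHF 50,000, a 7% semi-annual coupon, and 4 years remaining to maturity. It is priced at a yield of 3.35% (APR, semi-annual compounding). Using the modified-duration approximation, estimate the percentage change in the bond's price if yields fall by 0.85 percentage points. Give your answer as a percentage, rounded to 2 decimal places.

Periodic yield y = 0.01675. Modified duration first:
  t   CF        PV=CF/(1+0.01675)^t    t·PV
  1     1,750.00     1,721.1704     1,721.1704
  2     1,750.00     1,692.8157     3,385.6315
  3     1,750.00     1,664.9282     4,994.7846
  4     1,750.00     1,637.5001     6,550.0002
  5     1,750.00     1,610.5238     8,052.6189
  6     1,750.00     1,583.9919     9,503.9515
  7     1,750.00     1,557.8971    10,905.2800
  8    51,750.00    45,310.2966   362,482.3732
  Σ                 56,779.1239   407,595.8103
P = 56,779.1239; D_Mac = 7.17862 half-year periods = 3.58931 yrs; D_mod = 3.58931/(1+0.01675) = 3.53018 yrs.
ΔP/P ≈ -D_mod · Δy = -3.53018 × (-0.0085) = +0.030007 = +3.0007%.

+3.00%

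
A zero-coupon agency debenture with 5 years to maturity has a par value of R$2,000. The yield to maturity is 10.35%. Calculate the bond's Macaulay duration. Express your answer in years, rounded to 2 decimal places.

A zero-coupon bond has a single cash flow at maturity, so its Macaulay duration equals its maturity: 5 years.

5.00 years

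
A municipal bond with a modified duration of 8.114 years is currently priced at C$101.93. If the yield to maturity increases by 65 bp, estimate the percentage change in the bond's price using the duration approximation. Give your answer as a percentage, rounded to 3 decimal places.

Duration approximation: ΔP/P ≈ -D_mod · Δy = -8.114 × (+0.0065) = -0.052741.
As a percentage: -5.2741%.

-5.274%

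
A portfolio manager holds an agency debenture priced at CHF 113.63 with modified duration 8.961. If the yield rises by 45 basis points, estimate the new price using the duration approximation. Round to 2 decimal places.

Duration approximation: ΔP/P ≈ -D_mod · Δy = -8.961 × (+0.0045) = -0.0403245.
New price ≈ 113.63 × (1 - 0.0403245) = 109.047927065.

CHF 109.05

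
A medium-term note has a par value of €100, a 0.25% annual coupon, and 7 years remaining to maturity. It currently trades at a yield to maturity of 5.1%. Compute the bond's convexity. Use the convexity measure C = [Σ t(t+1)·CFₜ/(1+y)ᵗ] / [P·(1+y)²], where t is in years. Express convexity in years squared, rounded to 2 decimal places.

With y = 0.051:
  t   CF        PV=CF/(1+0.051)^t    t·PV        t(t+1)·PV
  1         0.25         0.2379         0.2379           0.4757
  2         0.25         0.2263         0.4527           1.3580
  3         0.25         0.2153         0.6460           2.5841
  4         0.25         0.2049         0.8196           4.0979
  5         0.25         0.1950         0.9748           5.8485
  6         0.25         0.1855         1.1129           7.7906
  7       100.25        70.7726       495.4084       3,963.2676
  Σ                     72.0375       499.6523       3,985.4225
P = 72.0375.
Convexity = Σ t(t+1)·PV / [P·(1+y)²] = 3,985.4225 / (72.0375 × 1.104601) = 50.08529.

50.09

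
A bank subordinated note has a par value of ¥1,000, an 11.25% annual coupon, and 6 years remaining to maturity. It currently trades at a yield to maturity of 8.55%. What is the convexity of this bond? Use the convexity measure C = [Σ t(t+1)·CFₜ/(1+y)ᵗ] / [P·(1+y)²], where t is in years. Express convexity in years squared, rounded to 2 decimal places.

With y = 0.0855:
  t   CF        PV=CF/(1+0.0855)^t    t·PV        t(t+1)·PV
  1       112.50       103.6389       103.6389         207.2778
  2       112.50        95.4757       190.9514         572.8542
  3       112.50        87.9555       263.8665       1,055.4661
  4       112.50        81.0276       324.1106       1,620.5529
  5       112.50        74.6455       373.2273       2,239.3637
  6     1,112.50       680.0190     4,080.1141      28,560.7984
  Σ                  1,122.7622     5,335.9087      34,256.3130
P = 1,122.7622.
Convexity = Σ t(t+1)·PV / [P·(1+y)²] = 34,256.3130 / (1,122.7622 × 1.178310) = 25.89364.

25.89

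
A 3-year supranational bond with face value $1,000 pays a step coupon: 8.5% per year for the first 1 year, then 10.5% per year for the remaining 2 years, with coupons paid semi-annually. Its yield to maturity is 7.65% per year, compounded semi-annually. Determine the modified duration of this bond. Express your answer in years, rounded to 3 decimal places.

Periodic yield y = 0.03825. First find Macaulay duration:
  t   CF        PV=CF/(1+0.03825)^t    t·PV
  1        42.50        40.9343        40.9343
  2        42.50        39.4262        78.8524
  3        52.50        46.9087       140.7261
  4        52.50        45.1806       180.7222
  5        52.50        43.5161       217.5803
  6     1,052.50       840.2538     5,041.5226
  Σ                  1,056.2196     5,700.3379
P = 1,056.2196; Macaulay duration = 5,700.3379 / 1,056.2196 = 5.39693 half-year periods = 2.69846 years.
Modified duration = D_Mac / (1 + y) = 2.69846 / 1.03825 = 2.59905 years.

2.599 years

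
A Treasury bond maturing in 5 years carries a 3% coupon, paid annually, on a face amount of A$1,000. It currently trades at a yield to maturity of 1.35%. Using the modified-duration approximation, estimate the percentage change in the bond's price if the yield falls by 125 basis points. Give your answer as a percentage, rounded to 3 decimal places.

Periodic yield y = 0.0135. Modified duration first:
  t   CF        PV=CF/(1+0.0135)^t    t·PV
  1        30.00        29.6004        29.6004
  2        30.00        29.2061        58.4122
  3        30.00        28.8171        86.4512
  4        30.00        28.4332       113.7329
  5     1,030.00       963.2044     4,816.0220
  Σ                  1,079.2612     5,104.2188
P = 1,079.2612; D_Mac = 4.72936 yrs; D_mod = 4.72936/(1+0.0135) = 4.66637 yrs.
ΔP/P ≈ -D_mod · Δy = -4.66637 × (-0.0125) = +0.058330 = +5.8330%.

+5.833%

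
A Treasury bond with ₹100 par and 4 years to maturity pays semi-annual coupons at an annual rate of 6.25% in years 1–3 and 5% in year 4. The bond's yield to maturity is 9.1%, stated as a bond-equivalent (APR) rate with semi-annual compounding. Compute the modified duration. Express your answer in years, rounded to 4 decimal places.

Periodic yield y = 0.0455. First find Macaulay duration:
  t   CF        PV=CF/(1+0.0455)^t    t·PV
  1        3.125         2.9890         2.9890
  2        3.125         2.8589         5.7178
  3        3.125         2.7345         8.2035
  4        3.125         2.6155        10.4620
  5        3.125         2.5017        12.5083
  6        3.125         2.3928        14.3568
  7        2.500         1.8309        12.8165
  8      102.500        71.8012       574.4094
  Σ                     89.7245       641.4634
P = 89.7245; Macaulay duration = 641.4634 / 89.7245 = 7.14926 half-year periods = 3.57463 years.
Modified duration = D_Mac / (1 + y) = 3.57463 / 1.0455 = 3.41906 years.

3.4191 years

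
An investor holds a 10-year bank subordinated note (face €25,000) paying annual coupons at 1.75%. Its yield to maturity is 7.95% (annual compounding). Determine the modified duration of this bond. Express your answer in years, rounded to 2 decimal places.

8.31 years

Periodic yield y = 0.0795. First find Macaulay duration:
  t   CF        PV=CF/(1+0.0795)^t    t·PV
  1       437.50       405.2802       405.2802
  2       437.50       375.4333       750.8666
  3       437.50       347.7844     1,043.3532
  4       437.50       322.1718     1,288.6870
  5       437.50       298.4454     1,492.2268
  6       437.50       276.4663     1,658.7977
  7       437.50       256.1059     1,792.7411
  8       437.50       237.2449     1,897.9592
  9       437.50       219.7729     1,977.9565
  10   25,437.50    11,837.1720   118,371.7205
  Σ                 14,575.8771   130,679.5888
P = 14,575.8771; Macaulay duration = 130,679.5888 / 14,575.8771 = 8.96547 years.
Modified duration = D_Mac / (1 + y) = 8.96547 / 1.0795 = 8.30521 years.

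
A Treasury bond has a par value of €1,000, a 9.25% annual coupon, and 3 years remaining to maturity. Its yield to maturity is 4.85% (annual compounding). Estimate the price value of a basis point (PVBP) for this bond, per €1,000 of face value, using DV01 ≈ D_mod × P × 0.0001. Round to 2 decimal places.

Periodic yield y = 0.0485.
  t   CF        PV=CF/(1+0.0485)^t    t·PV
  1        92.50        88.2213        88.2213
  2        92.50        84.1405       168.2809
  3     1,092.50       947.7988     2,843.3963
  Σ                  1,120.1605     3,099.8985
P = 1,120.1605; D_Mac = 2.76737 yrs; D_mod = 2.63936 yrs.
DV01 ≈ 2.63936 × 1,120.1605 × 0.0001 = 0.295651.

€0.30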